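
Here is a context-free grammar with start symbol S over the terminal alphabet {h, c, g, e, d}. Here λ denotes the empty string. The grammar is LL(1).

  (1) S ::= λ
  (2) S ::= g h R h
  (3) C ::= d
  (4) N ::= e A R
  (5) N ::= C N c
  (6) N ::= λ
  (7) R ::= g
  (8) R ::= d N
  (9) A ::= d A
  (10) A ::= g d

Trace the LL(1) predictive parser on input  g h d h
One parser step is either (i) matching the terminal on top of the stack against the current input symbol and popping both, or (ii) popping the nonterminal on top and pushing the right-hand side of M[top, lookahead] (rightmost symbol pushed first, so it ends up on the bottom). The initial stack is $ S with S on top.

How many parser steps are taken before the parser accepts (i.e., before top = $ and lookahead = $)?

7

step 1: stack=$ S  input=g h d h $  — expand S ::= g h R h
step 2: stack=$ h R h g  input=g h d h $  — match g
step 3: stack=$ h R h  input=h d h $  — match h
step 4: stack=$ h R  input=d h $  — expand R ::= d N
step 5: stack=$ h N d  input=d h $  — match d
step 6: stack=$ h N  input=h $  — expand N ::= λ
step 7: stack=$ h  input=h $  — match h
Accept reached after 7 steps.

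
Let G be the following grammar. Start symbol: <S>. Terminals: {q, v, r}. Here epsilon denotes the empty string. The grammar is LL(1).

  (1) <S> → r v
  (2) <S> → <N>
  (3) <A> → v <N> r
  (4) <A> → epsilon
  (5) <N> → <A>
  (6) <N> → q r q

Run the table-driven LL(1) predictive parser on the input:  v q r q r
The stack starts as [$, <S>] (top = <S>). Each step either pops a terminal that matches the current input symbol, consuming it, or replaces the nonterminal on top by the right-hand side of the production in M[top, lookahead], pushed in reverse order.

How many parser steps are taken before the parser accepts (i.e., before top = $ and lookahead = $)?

9

     Stack      Input        Action
  1  $ <S>      v q r q r $  expand <S> → <N>
  2  $ <N>      v q r q r $  expand <N> → <A>
  3  $ <A>      v q r q r $  expand <A> → v <N> r
  4  $ r <N> v  v q r q r $  match v
  5  $ r <N>    q r q r $    expand <N> → q r q
  6  $ r q r q  q r q r $    match q
  7  $ r q r    r q r $      match r
  8  $ r q      q r $        match q
  9  $ r        r $          match r
Accept reached after 9 steps.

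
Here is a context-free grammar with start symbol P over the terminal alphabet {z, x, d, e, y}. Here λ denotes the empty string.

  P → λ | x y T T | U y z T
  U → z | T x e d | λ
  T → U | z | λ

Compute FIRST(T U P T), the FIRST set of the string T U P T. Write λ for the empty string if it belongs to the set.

{λ, x, y, z}

FIRST(P) = {λ, x, y, z}  (via U y z T)
FIRST(U) = {λ, x, z}  (via T x e d)
FIRST(T) = {λ, x, z}  (via U)
FIRST(T U P T): take FIRST of each symbol in turn, carrying on past any symbol whose FIRST contains λ; result {λ, x, y, z}.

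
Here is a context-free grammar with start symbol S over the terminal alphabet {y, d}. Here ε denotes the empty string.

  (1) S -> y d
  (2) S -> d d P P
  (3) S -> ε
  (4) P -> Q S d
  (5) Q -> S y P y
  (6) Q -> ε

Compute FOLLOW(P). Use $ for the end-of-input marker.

FIRST(S): from S->y d we get {y}; from S->d d P P we get {d}; from S->ε we get {ε}. So FIRST(S) = {ε, d, y}.
FIRST(Q): from Q->S y P y we get {d, y}; from Q->ε we get {ε}. So FIRST(Q) = {ε, d, y}.
FIRST(P): from P->Q S d we get {d, y}. So FIRST(P) = {d, y}.
FOLLOW(S) includes $ since S is the start symbol.
FOLLOW(S): in P->Q S d, S is followed by d with FIRST {d}; in Q->S y P y, S is followed by y P y with FIRST {y}. Thus FOLLOW(S) = {$, d, y}.
FOLLOW(P): in S->d d P P (occurrence 1), P is followed by P with FIRST {d, y}; in S->d d P P (occurrence 2), the suffix after P is empty, so FOLLOW(P) ⊇ FOLLOW(S) = {$, d, y}; in Q->S y P y, P is followed by y with FIRST {y}. Thus FOLLOW(P) = {$, d, y}.
FOLLOW(Q): in P->Q S d, Q is followed by S d with FIRST {d, y}. Thus FOLLOW(Q) = {d, y}.

{$, d, y}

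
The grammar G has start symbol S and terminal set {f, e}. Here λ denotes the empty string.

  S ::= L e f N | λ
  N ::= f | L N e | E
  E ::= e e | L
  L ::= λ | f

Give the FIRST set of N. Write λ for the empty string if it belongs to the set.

{λ, e, f}

FIRST(L): from L::=λ we get {λ}; from L::=f we get {f}. So FIRST(L) = {λ, f}.
FIRST(S): from S::=L e f N we get {e, f}; from S::=λ we get {λ}. So FIRST(S) = {λ, e, f}.
FIRST(E): from E::=e e we get {e}; from E::=L we get {λ, f}. So FIRST(E) = {λ, e, f}.
FIRST(N): from N::=f we get {f}; from N::=L N e we get {e, f}; from N::=E we get {λ, e, f}. So FIRST(N) = {λ, e, f}.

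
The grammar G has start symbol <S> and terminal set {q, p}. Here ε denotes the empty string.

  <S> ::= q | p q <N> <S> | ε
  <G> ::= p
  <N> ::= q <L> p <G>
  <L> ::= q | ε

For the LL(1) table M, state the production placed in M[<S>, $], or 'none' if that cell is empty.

FIRST(<S>): from <S>::=q we get {q}; from <S>::=p q <N> <S> we get {p}; from <S>::=ε we get {ε}. So FIRST(<S>) = {ε, p, q}.
FIRST(<G>): from <G>::=p we get {p}. So FIRST(<G>) = {p}.
FIRST(<N>): from <N>::=q <L> p <G> we get {q}. So FIRST(<N>) = {q}.
FIRST(<L>): from <L>::=q we get {q}; from <L>::=ε we get {ε}. So FIRST(<L>) = {ε, q}.
FOLLOW(<S>) includes $ since <S> is the start symbol.
FOLLOW(<S>): in <S>::=p q <N> <S>, the suffix after <S> is empty (adds nothing new). Thus FOLLOW(<S>) = {$}.
For <S> ::= q: FIRST(q) = {q}, so it goes in M[<S>, t] for t ∈ {q}.
For <S> ::= p q <N> <S>: FIRST(p q <N> <S>) = {p}, so it goes in M[<S>, t] for t ∈ {p}.
For <S> ::= ε: FIRST(ε) = {ε}, so it goes in M[<S>, t] for t ∈ {}; since ε ∈ FIRST, also for every t ∈ FOLLOW(<S>) = {$}.

<S> ::= ε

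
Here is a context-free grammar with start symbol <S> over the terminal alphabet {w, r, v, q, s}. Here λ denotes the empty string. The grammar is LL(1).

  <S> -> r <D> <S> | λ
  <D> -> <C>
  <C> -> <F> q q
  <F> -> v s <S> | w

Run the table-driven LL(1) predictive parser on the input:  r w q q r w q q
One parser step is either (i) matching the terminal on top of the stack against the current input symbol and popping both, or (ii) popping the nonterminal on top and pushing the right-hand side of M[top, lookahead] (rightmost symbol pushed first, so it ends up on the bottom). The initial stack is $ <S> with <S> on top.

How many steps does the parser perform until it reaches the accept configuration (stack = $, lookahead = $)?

17

      Stack          Input              Action
   1  $ <S>          r w q q r w q q $  expand <S> -> r <D> <S>
   2  $ <S> <D> r    r w q q r w q q $  match r
   3  $ <S> <D>      w q q r w q q $    expand <D> -> <C>
   4  $ <S> <C>      w q q r w q q $    expand <C> -> <F> q q
   5  $ <S> q q <F>  w q q r w q q $    expand <F> -> w
   6  $ <S> q q w    w q q r w q q $    match w
   7  $ <S> q q      q q r w q q $      match q
   8  $ <S> q        q r w q q $        match q
   9  $ <S>          r w q q $          expand <S> -> r <D> <S>
  10  $ <S> <D> r    r w q q $          match r
  11  $ <S> <D>      w q q $            expand <D> -> <C>
  12  $ <S> <C>      w q q $            expand <C> -> <F> q q
  13  $ <S> q q <F>  w q q $            expand <F> -> w
  14  $ <S> q q w    w q q $            match w
  15  $ <S> q q      q q $              match q
  16  $ <S> q        q $                match q
  17  $ <S>          $                  expand <S> -> λ
Accept reached after 17 steps.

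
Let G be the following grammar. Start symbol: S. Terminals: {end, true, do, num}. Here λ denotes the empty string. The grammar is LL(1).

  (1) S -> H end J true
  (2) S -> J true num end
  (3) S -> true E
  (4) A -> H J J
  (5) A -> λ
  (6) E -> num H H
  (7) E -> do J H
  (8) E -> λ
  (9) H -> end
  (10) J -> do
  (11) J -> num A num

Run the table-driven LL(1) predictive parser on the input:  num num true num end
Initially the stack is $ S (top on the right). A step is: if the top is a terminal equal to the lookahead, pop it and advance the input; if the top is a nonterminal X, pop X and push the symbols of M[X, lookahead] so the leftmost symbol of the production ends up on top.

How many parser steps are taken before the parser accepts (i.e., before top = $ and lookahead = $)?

     Stack                     Input                   Action
  1  $ S                       num num true num end $  expand S -> J true num end
  2  $ end num true J          num num true num end $  expand J -> num A num
  3  $ end num true num A num  num num true num end $  match num
  4  $ end num true num A      num true num end $      expand A -> λ
  5  $ end num true num        num true num end $      match num
  6  $ end num true            true num end $          match true
  7  $ end num                 num end $               match num
  8  $ end                     end $                   match end
Accept reached after 8 steps.

8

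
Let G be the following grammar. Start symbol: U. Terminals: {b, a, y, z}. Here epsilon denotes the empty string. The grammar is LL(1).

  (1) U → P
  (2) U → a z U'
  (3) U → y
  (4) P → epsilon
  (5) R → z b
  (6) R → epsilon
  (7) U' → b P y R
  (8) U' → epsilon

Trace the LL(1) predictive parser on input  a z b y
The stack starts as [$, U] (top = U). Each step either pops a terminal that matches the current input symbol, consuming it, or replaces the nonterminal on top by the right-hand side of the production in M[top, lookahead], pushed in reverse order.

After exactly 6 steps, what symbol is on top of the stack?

y

     Stack      Input      Action
  1  $ U        a z b y $  expand U → a z U'
  2  $ U' z a   a z b y $  match a
  3  $ U' z     z b y $    match z
  4  $ U'       b y $      expand U' → b P y R
  5  $ R y P b  b y $      match b
  6  $ R y P    y $        expand P → epsilon
Stack after step 6: $ R y (top = y).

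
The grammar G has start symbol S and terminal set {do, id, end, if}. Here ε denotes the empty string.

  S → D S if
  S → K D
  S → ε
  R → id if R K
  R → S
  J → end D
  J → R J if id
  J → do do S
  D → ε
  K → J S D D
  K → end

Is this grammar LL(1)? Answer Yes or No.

No

FIRST(S) = {ε, do, end, id, if}
FIRST(R) = {ε, do, end, id, if}
FIRST(J) = {do, end, id, if}
FIRST(D) = {ε}
FIRST(K) = {do, end, id, if}
FOLLOW(S) = {$, do, end, id, if}
FOLLOW(R) = {do, end, id, if}
FOLLOW(J) = {$, do, end, id, if}
FOLLOW(D) = {$, do, end, id, if}
FOLLOW(K) = {$, do, end, id, if}
Cell M[J, do] receives both J → R J if id and J → do do S — the grammar is not LL(1).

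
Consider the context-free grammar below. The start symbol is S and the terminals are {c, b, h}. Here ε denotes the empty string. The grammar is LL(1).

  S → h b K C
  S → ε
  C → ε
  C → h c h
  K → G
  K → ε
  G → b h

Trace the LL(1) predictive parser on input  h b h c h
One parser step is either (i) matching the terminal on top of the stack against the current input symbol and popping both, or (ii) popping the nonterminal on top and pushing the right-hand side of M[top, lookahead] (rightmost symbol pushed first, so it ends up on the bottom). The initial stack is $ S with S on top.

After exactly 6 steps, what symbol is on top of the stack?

     Stack      Input        Action
  1  $ S        h b h c h $  expand S → h b K C
  2  $ C K b h  h b h c h $  match h
  3  $ C K b    b h c h $    match b
  4  $ C K      h c h $      expand K → ε
  5  $ C        h c h $      expand C → h c h
  6  $ h c h    h c h $      match h
Stack after step 6: $ h c (top = c).

c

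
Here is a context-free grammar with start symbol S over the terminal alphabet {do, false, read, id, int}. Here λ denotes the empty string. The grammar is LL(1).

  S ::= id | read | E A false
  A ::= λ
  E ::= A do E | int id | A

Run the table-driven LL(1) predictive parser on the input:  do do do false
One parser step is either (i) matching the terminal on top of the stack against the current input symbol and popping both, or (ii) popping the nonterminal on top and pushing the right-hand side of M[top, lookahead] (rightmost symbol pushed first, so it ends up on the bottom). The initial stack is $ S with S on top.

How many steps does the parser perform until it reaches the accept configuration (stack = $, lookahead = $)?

14

      Stack             Input             Action
   1  $ S               do do do false $  expand S ::= E A false
   2  $ false A E       do do do false $  expand E ::= A do E
   3  $ false A E do A  do do do false $  expand A ::= λ
   4  $ false A E do    do do do false $  match do
   5  $ false A E       do do false $     expand E ::= A do E
   6  $ false A E do A  do do false $     expand A ::= λ
   7  $ false A E do    do do false $     match do
   8  $ false A E       do false $        expand E ::= A do E
   9  $ false A E do A  do false $        expand A ::= λ
  10  $ false A E do    do false $        match do
  11  $ false A E       false $           expand E ::= A
  12  $ false A A       false $           expand A ::= λ
  13  $ false A         false $           expand A ::= λ
  14  $ false           false $           match false
Accept reached after 14 steps.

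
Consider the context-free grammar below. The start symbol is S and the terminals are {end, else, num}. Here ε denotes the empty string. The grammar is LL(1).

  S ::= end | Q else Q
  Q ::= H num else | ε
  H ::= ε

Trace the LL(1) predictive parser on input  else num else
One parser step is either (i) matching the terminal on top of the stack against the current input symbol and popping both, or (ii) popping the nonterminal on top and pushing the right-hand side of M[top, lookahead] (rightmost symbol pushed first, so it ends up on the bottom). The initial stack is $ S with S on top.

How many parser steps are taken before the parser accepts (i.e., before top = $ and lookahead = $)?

step 1: stack=$ S  input=else num else $  — expand S ::= Q else Q
step 2: stack=$ Q else Q  input=else num else $  — expand Q ::= ε
step 3: stack=$ Q else  input=else num else $  — match else
step 4: stack=$ Q  input=num else $  — expand Q ::= H num else
step 5: stack=$ else num H  input=num else $  — expand H ::= ε
step 6: stack=$ else num  input=num else $  — match num
step 7: stack=$ else  input=else $  — match else
Accept reached after 7 steps.

7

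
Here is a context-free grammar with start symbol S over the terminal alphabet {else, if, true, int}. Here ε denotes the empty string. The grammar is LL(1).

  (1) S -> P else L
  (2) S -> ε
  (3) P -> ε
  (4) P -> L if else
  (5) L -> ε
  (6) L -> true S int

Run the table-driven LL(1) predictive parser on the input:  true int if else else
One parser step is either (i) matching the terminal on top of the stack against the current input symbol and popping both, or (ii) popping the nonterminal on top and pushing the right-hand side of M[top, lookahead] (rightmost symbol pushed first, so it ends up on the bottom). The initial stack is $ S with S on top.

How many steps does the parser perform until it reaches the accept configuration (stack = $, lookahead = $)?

      Stack                        Input                    Action
   1  $ S                          true int if else else $  expand S -> P else L
   2  $ L else P                   true int if else else $  expand P -> L if else
   3  $ L else else if L           true int if else else $  expand L -> true S int
   4  $ L else else if int S true  true int if else else $  match true
   5  $ L else else if int S       int if else else $       expand S -> ε
   6  $ L else else if int         int if else else $       match int
   7  $ L else else if             if else else $           match if
   8  $ L else else                else else $              match else
   9  $ L else                     else $                   match else
  10  $ L                          $                        expand L -> ε
Accept reached after 10 steps.

10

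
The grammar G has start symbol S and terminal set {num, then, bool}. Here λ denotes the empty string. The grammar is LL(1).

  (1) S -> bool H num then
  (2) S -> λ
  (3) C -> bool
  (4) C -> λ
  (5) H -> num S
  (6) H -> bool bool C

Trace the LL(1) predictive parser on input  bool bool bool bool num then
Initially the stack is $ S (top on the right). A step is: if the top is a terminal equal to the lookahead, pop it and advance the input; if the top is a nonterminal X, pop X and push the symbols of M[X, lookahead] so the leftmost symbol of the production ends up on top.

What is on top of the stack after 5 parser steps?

step 1: stack=$ S  input=bool bool bool bool num then $  — expand S -> bool H num then
step 2: stack=$ then num H bool  input=bool bool bool bool num then $  — match bool
step 3: stack=$ then num H  input=bool bool bool num then $  — expand H -> bool bool C
step 4: stack=$ then num C bool bool  input=bool bool bool num then $  — match bool
step 5: stack=$ then num C bool  input=bool bool num then $  — match bool
Stack after step 5: $ then num C (top = C).

C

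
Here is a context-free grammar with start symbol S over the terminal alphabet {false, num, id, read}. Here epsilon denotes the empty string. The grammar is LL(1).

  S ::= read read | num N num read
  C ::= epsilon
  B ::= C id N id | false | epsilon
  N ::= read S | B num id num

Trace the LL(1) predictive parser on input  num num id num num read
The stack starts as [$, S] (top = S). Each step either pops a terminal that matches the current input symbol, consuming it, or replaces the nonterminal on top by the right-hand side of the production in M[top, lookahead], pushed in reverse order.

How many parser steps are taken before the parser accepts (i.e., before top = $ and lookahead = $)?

     Stack                    Input                      Action
  1  $ S                      num num id num num read $  expand S ::= num N num read
  2  $ read num N num         num num id num num read $  match num
  3  $ read num N             num id num num read $      expand N ::= B num id num
  4  $ read num num id num B  num id num num read $      expand B ::= epsilon
  5  $ read num num id num    num id num num read $      match num
  6  $ read num num id        id num num read $          match id
  7  $ read num num           num num read $             match num
  8  $ read num               num read $                 match num
  9  $ read                   read $                     match read
Accept reached after 9 steps.

9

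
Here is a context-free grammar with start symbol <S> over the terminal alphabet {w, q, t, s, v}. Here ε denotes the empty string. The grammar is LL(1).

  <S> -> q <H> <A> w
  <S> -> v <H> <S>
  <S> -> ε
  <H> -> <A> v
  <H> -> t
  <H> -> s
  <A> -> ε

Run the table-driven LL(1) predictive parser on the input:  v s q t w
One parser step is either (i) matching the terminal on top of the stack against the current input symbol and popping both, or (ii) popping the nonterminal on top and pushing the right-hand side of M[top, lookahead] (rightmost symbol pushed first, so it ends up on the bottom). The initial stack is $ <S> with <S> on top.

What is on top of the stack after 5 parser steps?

q

     Stack        Input        Action
  1  $ <S>        v s q t w $  expand <S> -> v <H> <S>
  2  $ <S> <H> v  v s q t w $  match v
  3  $ <S> <H>    s q t w $    expand <H> -> s
  4  $ <S> s      s q t w $    match s
  5  $ <S>        q t w $      expand <S> -> q <H> <A> w
Stack after step 5: $ w <A> <H> q (top = q).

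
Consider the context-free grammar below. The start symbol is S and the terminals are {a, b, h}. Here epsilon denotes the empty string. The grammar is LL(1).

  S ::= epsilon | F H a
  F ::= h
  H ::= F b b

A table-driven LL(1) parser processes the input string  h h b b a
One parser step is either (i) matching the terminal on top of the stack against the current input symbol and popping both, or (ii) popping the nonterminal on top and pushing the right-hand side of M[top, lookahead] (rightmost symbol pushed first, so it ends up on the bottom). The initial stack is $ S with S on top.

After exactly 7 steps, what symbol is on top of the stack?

step 1: stack=$ S  input=h h b b a $  — expand S ::= F H a
step 2: stack=$ a H F  input=h h b b a $  — expand F ::= h
step 3: stack=$ a H h  input=h h b b a $  — match h
step 4: stack=$ a H  input=h b b a $  — expand H ::= F b b
step 5: stack=$ a b b F  input=h b b a $  — expand F ::= h
step 6: stack=$ a b b h  input=h b b a $  — match h
step 7: stack=$ a b b  input=b b a $  — match b
Stack after step 7: $ a b (top = b).

b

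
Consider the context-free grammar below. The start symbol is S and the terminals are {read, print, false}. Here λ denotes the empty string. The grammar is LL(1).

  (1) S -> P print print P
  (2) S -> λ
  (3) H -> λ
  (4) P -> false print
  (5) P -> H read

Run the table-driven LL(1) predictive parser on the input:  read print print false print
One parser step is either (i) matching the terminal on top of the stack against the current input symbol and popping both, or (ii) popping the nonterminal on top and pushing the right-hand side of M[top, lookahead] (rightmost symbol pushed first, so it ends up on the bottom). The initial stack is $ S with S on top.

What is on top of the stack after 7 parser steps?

false

     Stack                   Input                           Action
  1  $ S                     read print print false print $  expand S -> P print print P
  2  $ P print print P       read print print false print $  expand P -> H read
  3  $ P print print read H  read print print false print $  expand H -> λ
  4  $ P print print read    read print print false print $  match read
  5  $ P print print         print print false print $       match print
  6  $ P print               print false print $             match print
  7  $ P                     false print $                   expand P -> false print
Stack after step 7: $ print false (top = false).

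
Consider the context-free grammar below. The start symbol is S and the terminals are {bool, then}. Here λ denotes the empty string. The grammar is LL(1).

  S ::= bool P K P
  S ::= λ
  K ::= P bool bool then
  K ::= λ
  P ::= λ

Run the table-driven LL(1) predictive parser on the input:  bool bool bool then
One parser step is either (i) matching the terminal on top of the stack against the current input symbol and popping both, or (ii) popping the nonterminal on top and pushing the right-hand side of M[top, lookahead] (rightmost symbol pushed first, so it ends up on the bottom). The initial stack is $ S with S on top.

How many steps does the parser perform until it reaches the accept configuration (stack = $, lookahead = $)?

9

     Stack                 Input                  Action
  1  $ S                   bool bool bool then $  expand S ::= bool P K P
  2  $ P K P bool          bool bool bool then $  match bool
  3  $ P K P               bool bool then $       expand P ::= λ
  4  $ P K                 bool bool then $       expand K ::= P bool bool then
  5  $ P then bool bool P  bool bool then $       expand P ::= λ
  6  $ P then bool bool    bool bool then $       match bool
  7  $ P then bool         bool then $            match bool
  8  $ P then              then $                 match then
  9  $ P                   $                      expand P ::= λ
Accept reached after 9 steps.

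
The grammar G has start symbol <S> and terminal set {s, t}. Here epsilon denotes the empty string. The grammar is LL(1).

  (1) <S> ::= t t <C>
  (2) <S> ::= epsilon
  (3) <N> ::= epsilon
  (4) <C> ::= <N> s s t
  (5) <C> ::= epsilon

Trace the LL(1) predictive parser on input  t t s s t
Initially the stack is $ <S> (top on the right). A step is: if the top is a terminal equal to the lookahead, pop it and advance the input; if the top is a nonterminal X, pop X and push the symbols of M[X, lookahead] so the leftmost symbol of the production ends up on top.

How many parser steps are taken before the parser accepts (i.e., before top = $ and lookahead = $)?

8

     Stack        Input        Action
  1  $ <S>        t t s s t $  expand <S> ::= t t <C>
  2  $ <C> t t    t t s s t $  match t
  3  $ <C> t      t s s t $    match t
  4  $ <C>        s s t $      expand <C> ::= <N> s s t
  5  $ t s s <N>  s s t $      expand <N> ::= epsilon
  6  $ t s s      s s t $      match s
  7  $ t s        s t $        match s
  8  $ t          t $          match t
Accept reached after 8 steps.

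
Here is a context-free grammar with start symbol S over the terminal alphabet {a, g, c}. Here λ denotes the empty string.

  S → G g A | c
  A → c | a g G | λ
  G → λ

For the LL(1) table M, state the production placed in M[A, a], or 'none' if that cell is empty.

A → a g G

FIRST(A) = {λ, a, c}
FIRST(G) = {λ}
FIRST(S) = {c, g}  (via G g A)
FOLLOW(S) includes $ since S is the start symbol.
FOLLOW(S): S appears on no right-hand side. Thus FOLLOW(S) = {$}.
FOLLOW(A): in S→G g A, the suffix after A is empty, so FOLLOW(A) ⊇ FOLLOW(S) = {$}. Thus FOLLOW(A) = {$}.
For A → c: FIRST(c) = {c}, so it goes in M[A, t] for t ∈ {c}.
For A → a g G: FIRST(a g G) = {a}, so it goes in M[A, t] for t ∈ {a}.
For A → λ: FIRST(λ) = {λ}, so it goes in M[A, t] for t ∈ {}; since λ ∈ FIRST, also for every t ∈ FOLLOW(A) = {$}.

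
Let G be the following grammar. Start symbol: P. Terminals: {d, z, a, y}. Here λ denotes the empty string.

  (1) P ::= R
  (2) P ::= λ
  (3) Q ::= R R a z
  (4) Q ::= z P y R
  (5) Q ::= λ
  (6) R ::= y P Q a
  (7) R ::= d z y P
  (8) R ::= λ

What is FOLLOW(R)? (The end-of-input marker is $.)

{$, a, d, y, z}

FIRST(R): from R::=y P Q a we get {y}; from R::=d z y P we get {d}; from R::=λ we get {λ}. So FIRST(R) = {λ, d, y}.
FIRST(P): from P::=R we get {λ, d, y}; from P::=λ we get {λ}. So FIRST(P) = {λ, d, y}.
FIRST(Q): from Q::=R R a z we get {a, d, y}; from Q::=z P y R we get {z}; from Q::=λ we get {λ}. So FIRST(Q) = {λ, a, d, y, z}.
FOLLOW(P) includes $ since P is the start symbol.
FOLLOW(Q): in R::=y P Q a, Q is followed by a with FIRST {a}. Thus FOLLOW(Q) = {a}.
FOLLOW(P): in Q::=z P y R, P is followed by y R with FIRST {y}; in R::=y P Q a, P is followed by Q a with FIRST {a, d, y, z}; in R::=d z y P, the suffix after P is empty, so FOLLOW(P) ⊇ FOLLOW(R) = {$, a, d, y, z}. Thus FOLLOW(P) = {$, a, d, y, z}.
FOLLOW(R): in P::=R, the suffix after R is empty, so FOLLOW(R) ⊇ FOLLOW(P) = {$, a, d, y, z}; in Q::=R R a z (occurrence 1), R is followed by R a z with FIRST {a, d, y}; in Q::=R R a z (occurrence 2), R is followed by a z with FIRST {a}; in Q::=z P y R, the suffix after R is empty, so FOLLOW(R) ⊇ FOLLOW(Q) = {a}. Thus FOLLOW(R) = {$, a, d, y, z}.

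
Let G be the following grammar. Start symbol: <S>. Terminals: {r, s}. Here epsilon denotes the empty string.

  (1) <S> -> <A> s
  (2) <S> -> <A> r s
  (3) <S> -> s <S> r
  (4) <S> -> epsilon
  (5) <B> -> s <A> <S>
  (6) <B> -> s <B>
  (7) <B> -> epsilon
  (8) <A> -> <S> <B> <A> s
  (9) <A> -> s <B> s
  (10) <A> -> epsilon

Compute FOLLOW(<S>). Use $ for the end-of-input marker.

FIRST(<B>) = {epsilon, s}
FIRST(<S>) = {epsilon, r, s}  (via <A> s, <A> r s)
FIRST(<A>) = {epsilon, r, s}  (via <S> <B> <A> s)
FOLLOW(<S>) includes $ since <S> is the start symbol.
FOLLOW(<B>): in <B>->s <B>, the suffix after <B> is empty (adds nothing new); in <A>-><S> <B> <A> s, <B> is followed by <A> s with FIRST {r, s}; in <A>->s <B> s, <B> is followed by s with FIRST {s}. Thus FOLLOW(<B>) = {r, s}.
FOLLOW(<S>): in <S>->s <S> r, <S> is followed by r with FIRST {r}; in <B>->s <A> <S>, the suffix after <S> is empty, so FOLLOW(<S>) ⊇ FOLLOW(<B>) = {r, s}; in <A>-><S> <B> <A> s, <S> is followed by <B> <A> s with FIRST {r, s}. Thus FOLLOW(<S>) = {$, r, s}.
FOLLOW(<A>): in <S>-><A> s, <A> is followed by s with FIRST {s}; in <S>-><A> r s, <A> is followed by r s with FIRST {r}; in <B>->s <A> <S>, <A> is followed by <S> with FIRST {epsilon, r, s}; in <B>->s <A> <S>, the suffix after <A> is nullable, so FOLLOW(<A>) ⊇ FOLLOW(<B>) = {r, s}; in <A>-><S> <B> <A> s, <A> is followed by s with FIRST {s}. Thus FOLLOW(<A>) = {r, s}.

{$, r, s}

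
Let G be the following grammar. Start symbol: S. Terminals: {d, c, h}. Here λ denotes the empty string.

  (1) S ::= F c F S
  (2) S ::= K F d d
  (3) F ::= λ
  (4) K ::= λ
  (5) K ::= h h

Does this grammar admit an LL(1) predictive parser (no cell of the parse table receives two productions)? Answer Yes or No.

Yes

FIRST(S) = {c, d, h}
FIRST(F) = {λ}
FIRST(K) = {λ, h}
FOLLOW(S) = {$}
FOLLOW(F) = {c, d, h}
FOLLOW(K) = {d}
Each cell of M receives at most one production.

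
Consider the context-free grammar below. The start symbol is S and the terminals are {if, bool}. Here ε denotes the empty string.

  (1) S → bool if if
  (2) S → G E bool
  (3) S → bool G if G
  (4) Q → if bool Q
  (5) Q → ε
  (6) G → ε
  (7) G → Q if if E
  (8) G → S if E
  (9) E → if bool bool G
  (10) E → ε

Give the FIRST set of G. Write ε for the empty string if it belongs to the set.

FIRST(Q) = {ε, if}
FIRST(E) = {ε, if}
FIRST(S) = {bool, if}  (via G E bool)
FIRST(G) = {ε, bool, if}  (via Q if if E, S if E)

{ε, bool, if}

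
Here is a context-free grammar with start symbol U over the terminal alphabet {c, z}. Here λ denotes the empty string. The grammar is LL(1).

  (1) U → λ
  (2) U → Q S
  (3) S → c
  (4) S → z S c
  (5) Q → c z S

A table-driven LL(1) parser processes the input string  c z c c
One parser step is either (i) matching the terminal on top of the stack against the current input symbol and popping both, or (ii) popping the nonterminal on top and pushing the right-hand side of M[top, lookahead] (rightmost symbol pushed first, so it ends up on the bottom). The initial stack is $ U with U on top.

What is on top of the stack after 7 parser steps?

c

step 1: stack=$ U  input=c z c c $  — expand U → Q S
step 2: stack=$ S Q  input=c z c c $  — expand Q → c z S
step 3: stack=$ S S z c  input=c z c c $  — match c
step 4: stack=$ S S z  input=z c c $  — match z
step 5: stack=$ S S  input=c c $  — expand S → c
step 6: stack=$ S c  input=c c $  — match c
step 7: stack=$ S  input=c $  — expand S → c
Stack after step 7: $ c (top = c).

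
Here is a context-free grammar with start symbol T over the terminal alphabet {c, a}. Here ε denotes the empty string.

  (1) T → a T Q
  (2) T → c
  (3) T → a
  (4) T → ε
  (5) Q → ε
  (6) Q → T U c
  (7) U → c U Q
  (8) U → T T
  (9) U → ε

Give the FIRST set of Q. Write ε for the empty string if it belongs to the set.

{ε, a, c}

FIRST(T) = {ε, a, c}
FIRST(U) = {ε, a, c}  (via T T)
FIRST(Q) = {ε, a, c}  (via T U c)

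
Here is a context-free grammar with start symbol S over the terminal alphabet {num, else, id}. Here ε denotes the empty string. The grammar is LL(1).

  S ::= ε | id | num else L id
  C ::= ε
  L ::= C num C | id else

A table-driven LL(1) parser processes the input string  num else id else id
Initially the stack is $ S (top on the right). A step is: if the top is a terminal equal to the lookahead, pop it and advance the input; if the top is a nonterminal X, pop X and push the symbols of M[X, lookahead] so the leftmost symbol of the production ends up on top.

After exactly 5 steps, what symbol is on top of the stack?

     Stack            Input                  Action
  1  $ S              num else id else id $  expand S ::= num else L id
  2  $ id L else num  num else id else id $  match num
  3  $ id L else      else id else id $      match else
  4  $ id L           id else id $           expand L ::= id else
  5  $ id else id     id else id $           match id
Stack after step 5: $ id else (top = else).

else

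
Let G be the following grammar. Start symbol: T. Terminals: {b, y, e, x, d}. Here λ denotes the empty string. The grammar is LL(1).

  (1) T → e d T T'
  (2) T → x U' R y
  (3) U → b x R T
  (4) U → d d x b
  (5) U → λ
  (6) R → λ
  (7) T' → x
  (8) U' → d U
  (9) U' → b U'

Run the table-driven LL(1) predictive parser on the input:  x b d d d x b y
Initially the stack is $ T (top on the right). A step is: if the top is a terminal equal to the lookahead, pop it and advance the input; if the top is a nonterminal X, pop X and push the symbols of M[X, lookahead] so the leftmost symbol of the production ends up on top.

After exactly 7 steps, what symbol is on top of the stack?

     Stack       Input              Action
  1  $ T         x b d d d x b y $  expand T → x U' R y
  2  $ y R U' x  x b d d d x b y $  match x
  3  $ y R U'    b d d d x b y $    expand U' → b U'
  4  $ y R U' b  b d d d x b y $    match b
  5  $ y R U'    d d d x b y $      expand U' → d U
  6  $ y R U d   d d d x b y $      match d
  7  $ y R U     d d x b y $        expand U → d d x b
Stack after step 7: $ y R b x d d (top = d).

d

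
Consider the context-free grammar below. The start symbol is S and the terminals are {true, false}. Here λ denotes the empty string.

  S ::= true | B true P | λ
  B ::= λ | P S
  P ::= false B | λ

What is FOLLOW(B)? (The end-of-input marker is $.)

FIRST(P) = {λ, false}
FIRST(S) = {λ, false, true}  (via B true P)
FIRST(B) = {λ, false, true}  (via P S)
FOLLOW(S) includes $ since S is the start symbol.
FOLLOW(S): in B::=P S, the suffix after S is empty, so FOLLOW(S) ⊇ FOLLOW(B) = {$, false, true}. Thus FOLLOW(S) = {$, false, true}.
FOLLOW(B): in S::=B true P, B is followed by true P with FIRST {true}; in P::=false B, the suffix after B is empty, so FOLLOW(B) ⊇ FOLLOW(P) = {$, false, true}. Thus FOLLOW(B) = {$, false, true}.
FOLLOW(P): in S::=B true P, the suffix after P is empty, so FOLLOW(P) ⊇ FOLLOW(S) = {$, false, true}; in B::=P S, P is followed by S with FIRST {λ, false, true}; in B::=P S, the suffix after P is nullable, so FOLLOW(P) ⊇ FOLLOW(B) = {$, false, true}. Thus FOLLOW(P) = {$, false, true}.

{$, false, true}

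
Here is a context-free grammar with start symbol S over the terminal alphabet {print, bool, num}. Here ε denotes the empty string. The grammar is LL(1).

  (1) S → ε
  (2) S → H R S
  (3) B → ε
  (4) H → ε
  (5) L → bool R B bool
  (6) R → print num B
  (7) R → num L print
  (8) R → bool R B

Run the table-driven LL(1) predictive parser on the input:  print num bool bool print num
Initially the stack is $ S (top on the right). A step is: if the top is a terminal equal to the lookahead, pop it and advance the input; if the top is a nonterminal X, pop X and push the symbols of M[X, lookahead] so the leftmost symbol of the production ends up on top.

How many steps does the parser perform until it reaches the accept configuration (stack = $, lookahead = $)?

      Stack                Input                            Action
   1  $ S                  print num bool bool print num $  expand S → H R S
   2  $ S R H              print num bool bool print num $  expand H → ε
   3  $ S R                print num bool bool print num $  expand R → print num B
   4  $ S B num print      print num bool bool print num $  match print
   5  $ S B num            num bool bool print num $        match num
   6  $ S B                bool bool print num $            expand B → ε
   7  $ S                  bool bool print num $            expand S → H R S
   8  $ S R H              bool bool print num $            expand H → ε
   9  $ S R                bool bool print num $            expand R → bool R B
  10  $ S B R bool         bool bool print num $            match bool
  11  $ S B R              bool print num $                 expand R → bool R B
  12  $ S B B R bool       bool print num $                 match bool
  13  $ S B B R            print num $                      expand R → print num B
  14  $ S B B B num print  print num $                      match print
  15  $ S B B B num        num $                            match num
  16  $ S B B B            $                                expand B → ε
  17  $ S B B              $                                expand B → ε
  18  $ S B                $                                expand B → ε
  19  $ S                  $                                expand S → ε
Accept reached after 19 steps.

19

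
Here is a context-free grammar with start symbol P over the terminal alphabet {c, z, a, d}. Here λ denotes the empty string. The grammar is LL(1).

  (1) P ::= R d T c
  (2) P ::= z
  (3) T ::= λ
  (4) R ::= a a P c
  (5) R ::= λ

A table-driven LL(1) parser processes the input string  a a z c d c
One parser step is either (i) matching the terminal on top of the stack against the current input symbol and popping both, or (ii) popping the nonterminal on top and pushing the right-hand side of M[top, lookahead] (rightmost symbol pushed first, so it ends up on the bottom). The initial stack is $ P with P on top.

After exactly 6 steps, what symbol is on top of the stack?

step 1: stack=$ P  input=a a z c d c $  — expand P ::= R d T c
step 2: stack=$ c T d R  input=a a z c d c $  — expand R ::= a a P c
step 3: stack=$ c T d c P a a  input=a a z c d c $  — match a
step 4: stack=$ c T d c P a  input=a z c d c $  — match a
step 5: stack=$ c T d c P  input=z c d c $  — expand P ::= z
step 6: stack=$ c T d c z  input=z c d c $  — match z
Stack after step 6: $ c T d c (top = c).

c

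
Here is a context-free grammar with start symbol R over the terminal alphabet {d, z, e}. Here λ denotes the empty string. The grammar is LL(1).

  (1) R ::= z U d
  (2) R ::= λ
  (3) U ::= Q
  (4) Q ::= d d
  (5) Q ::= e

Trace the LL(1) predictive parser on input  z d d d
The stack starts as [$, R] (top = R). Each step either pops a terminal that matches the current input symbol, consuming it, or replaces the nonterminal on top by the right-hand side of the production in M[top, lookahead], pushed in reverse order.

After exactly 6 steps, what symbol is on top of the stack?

step 1: stack=$ R  input=z d d d $  — expand R ::= z U d
step 2: stack=$ d U z  input=z d d d $  — match z
step 3: stack=$ d U  input=d d d $  — expand U ::= Q
step 4: stack=$ d Q  input=d d d $  — expand Q ::= d d
step 5: stack=$ d d d  input=d d d $  — match d
step 6: stack=$ d d  input=d d $  — match d
Stack after step 6: $ d (top = d).

d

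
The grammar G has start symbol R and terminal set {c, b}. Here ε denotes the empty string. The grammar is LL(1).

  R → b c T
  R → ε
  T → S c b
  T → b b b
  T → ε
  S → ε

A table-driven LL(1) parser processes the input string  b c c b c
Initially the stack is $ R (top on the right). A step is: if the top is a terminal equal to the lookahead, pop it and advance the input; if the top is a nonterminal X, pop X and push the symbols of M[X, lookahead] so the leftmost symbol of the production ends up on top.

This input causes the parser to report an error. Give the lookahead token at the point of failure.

     Stack    Input        Action
  1  $ R      b c c b c $  expand R → b c T
  2  $ T c b  b c c b c $  match b
  3  $ T c    c c b c $    match c
  4  $ T      c b c $      expand T → S c b
  5  $ b c S  c b c $      expand S → ε
  6  $ b c    c b c $      match c
  7  $ b      b c $        match b
  8  $        c $          error: stack empty but input remains

c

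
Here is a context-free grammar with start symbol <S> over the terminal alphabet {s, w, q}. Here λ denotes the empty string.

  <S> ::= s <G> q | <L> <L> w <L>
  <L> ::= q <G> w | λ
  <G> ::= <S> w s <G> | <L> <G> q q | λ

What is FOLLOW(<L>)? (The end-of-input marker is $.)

{$, q, s, w}

FIRST(<L>): from <L>::=q <G> w we get {q}; from <L>::=λ we get {λ}. So FIRST(<L>) = {λ, q}.
FIRST(<S>): from <S>::=s <G> q we get {s}; from <S>::=<L> <L> w <L> we get {q, w}. So FIRST(<S>) = {q, s, w}.
FIRST(<G>): from <G>::=<S> w s <G> we get {q, s, w}; from <G>::=<L> <G> q q we get {q, s, w}; from <G>::=λ we get {λ}. So FIRST(<G>) = {λ, q, s, w}.
FOLLOW(<S>) includes $ since <S> is the start symbol.
FOLLOW(<S>): in <G>::=<S> w s <G>, <S> is followed by w s <G> with FIRST {w}. Thus FOLLOW(<S>) = {$, w}.
FOLLOW(<L>): in <S>::=<L> <L> w <L> (occurrence 1), <L> is followed by <L> w <L> with FIRST {q, w}; in <S>::=<L> <L> w <L> (occurrence 2), <L> is followed by w <L> with FIRST {w}; in <S>::=<L> <L> w <L> (occurrence 3), the suffix after <L> is empty, so FOLLOW(<L>) ⊇ FOLLOW(<S>) = {$, w}; in <G>::=<L> <G> q q, <L> is followed by <G> q q with FIRST {q, s, w}. Thus FOLLOW(<L>) = {$, q, s, w}.
FOLLOW(<G>): in <S>::=s <G> q, <G> is followed by q with FIRST {q}; in <L>::=q <G> w, <G> is followed by w with FIRST {w}; in <G>::=<S> w s <G>, the suffix after <G> is empty (adds nothing new); in <G>::=<L> <G> q q, <G> is followed by q q with FIRST {q}. Thus FOLLOW(<G>) = {q, w}.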